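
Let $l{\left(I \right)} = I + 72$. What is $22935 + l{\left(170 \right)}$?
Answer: $23177$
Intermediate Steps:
$l{\left(I \right)} = 72 + I$
$22935 + l{\left(170 \right)} = 22935 + \left(72 + 170\right) = 22935 + 242 = 23177$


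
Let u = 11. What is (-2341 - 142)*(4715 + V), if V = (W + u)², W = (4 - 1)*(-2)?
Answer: -11769420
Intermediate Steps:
W = -6 (W = 3*(-2) = -6)
V = 25 (V = (-6 + 11)² = 5² = 25)
(-2341 - 142)*(4715 + V) = (-2341 - 142)*(4715 + 25) = -2483*4740 = -11769420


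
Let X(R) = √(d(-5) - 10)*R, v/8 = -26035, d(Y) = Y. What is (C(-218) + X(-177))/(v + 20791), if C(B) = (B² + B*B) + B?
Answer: -94830/187489 + 177*I*√15/187489 ≈ -0.50579 + 0.0036563*I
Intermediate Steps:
v = -208280 (v = 8*(-26035) = -208280)
C(B) = B + 2*B² (C(B) = (B² + B²) + B = 2*B² + B = B + 2*B²)
X(R) = I*R*√15 (X(R) = √(-5 - 10)*R = √(-15)*R = (I*√15)*R = I*R*√15)
(C(-218) + X(-177))/(v + 20791) = (-218*(1 + 2*(-218)) + I*(-177)*√15)/(-208280 + 20791) = (-218*(1 - 436) - 177*I*√15)/(-187489) = (-218*(-435) - 177*I*√15)*(-1/187489) = (94830 - 177*I*√15)*(-1/187489) = -94830/187489 + 177*I*√15/187489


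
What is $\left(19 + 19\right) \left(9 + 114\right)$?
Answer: $4674$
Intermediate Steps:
$\left(19 + 19\right) \left(9 + 114\right) = 38 \cdot 123 = 4674$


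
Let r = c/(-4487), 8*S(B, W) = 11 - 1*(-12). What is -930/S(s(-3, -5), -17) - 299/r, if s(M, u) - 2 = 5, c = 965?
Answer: 23677499/22195 ≈ 1066.8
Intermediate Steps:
s(M, u) = 7 (s(M, u) = 2 + 5 = 7)
S(B, W) = 23/8 (S(B, W) = (11 - 1*(-12))/8 = (11 + 12)/8 = (⅛)*23 = 23/8)
r = -965/4487 (r = 965/(-4487) = 965*(-1/4487) = -965/4487 ≈ -0.21507)
-930/S(s(-3, -5), -17) - 299/r = -930/23/8 - 299/(-965/4487) = -930*8/23 - 299*(-4487/965) = -7440/23 + 1341613/965 = 23677499/22195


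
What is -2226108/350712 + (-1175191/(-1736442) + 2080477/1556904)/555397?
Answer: -7737272298782513905331/1218968617864430499336 ≈ -6.3474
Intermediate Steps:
-2226108/350712 + (-1175191/(-1736442) + 2080477/1556904)/555397 = -2226108*1/350712 + (-1175191*(-1/1736442) + 2080477*(1/1556904))*(1/555397) = -185509/29226 + (1175191/1736442 + 2080477/1556904)*(1/555397) = -185509/29226 + (907047868583/450578915928)*(1/555397) = -185509/29226 + 907047868583/250250178169663416 = -7737272298782513905331/1218968617864430499336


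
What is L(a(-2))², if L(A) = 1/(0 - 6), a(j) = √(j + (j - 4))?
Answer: 1/36 ≈ 0.027778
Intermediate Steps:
a(j) = √(-4 + 2*j) (a(j) = √(j + (-4 + j)) = √(-4 + 2*j))
L(A) = -⅙ (L(A) = 1/(-6) = -⅙)
L(a(-2))² = (-⅙)² = 1/36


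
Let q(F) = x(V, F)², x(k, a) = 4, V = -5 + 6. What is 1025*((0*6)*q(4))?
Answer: 0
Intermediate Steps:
V = 1
q(F) = 16 (q(F) = 4² = 16)
1025*((0*6)*q(4)) = 1025*((0*6)*16) = 1025*(0*16) = 1025*0 = 0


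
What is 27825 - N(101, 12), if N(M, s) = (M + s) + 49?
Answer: 27663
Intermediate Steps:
N(M, s) = 49 + M + s
27825 - N(101, 12) = 27825 - (49 + 101 + 12) = 27825 - 1*162 = 27825 - 162 = 27663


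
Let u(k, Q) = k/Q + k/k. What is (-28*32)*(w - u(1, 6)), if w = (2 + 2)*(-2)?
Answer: 24640/3 ≈ 8213.3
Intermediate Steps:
u(k, Q) = 1 + k/Q (u(k, Q) = k/Q + 1 = 1 + k/Q)
w = -8 (w = 4*(-2) = -8)
(-28*32)*(w - u(1, 6)) = (-28*32)*(-8 - (6 + 1)/6) = -896*(-8 - 7/6) = -896*(-55/6) = 24640/3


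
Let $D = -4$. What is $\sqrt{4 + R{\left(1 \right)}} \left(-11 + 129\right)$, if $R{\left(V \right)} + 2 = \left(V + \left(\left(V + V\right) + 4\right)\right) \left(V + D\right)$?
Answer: $118 i \sqrt{19} \approx 514.35 i$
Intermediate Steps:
$R{\left(V \right)} = -2 + \left(-4 + V\right) \left(4 + 3 V\right)$ ($R{\left(V \right)} = -2 + \left(V + \left(\left(V + V\right) + 4\right)\right) \left(V - 4\right) = -2 + \left(V + \left(2 V + 4\right)\right) \left(-4 + V\right) = -2 + \left(V + \left(4 + 2 V\right)\right) \left(-4 + V\right) = -2 + \left(4 + 3 V\right) \left(-4 + V\right) = -2 + \left(-4 + V\right) \left(4 + 3 V\right)$)
$\sqrt{4 + R{\left(1 \right)}} \left(-11 + 129\right) = \sqrt{4 - \left(26 - 3\right)} \left(-11 + 129\right) = \sqrt{4 - 23} \cdot 118 = \sqrt{-19} \cdot 118 = i \sqrt{19} \cdot 118 = 118 i \sqrt{19}$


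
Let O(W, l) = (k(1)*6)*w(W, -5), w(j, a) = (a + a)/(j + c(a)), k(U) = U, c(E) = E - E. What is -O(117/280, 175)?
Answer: 5600/39 ≈ 143.59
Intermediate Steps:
c(E) = 0
w(j, a) = 2*a/j (w(j, a) = (a + a)/(j + 0) = (2*a)/j = 2*a/j)
O(W, l) = -60/W (O(W, l) = (1*6)*(2*(-5)/W) = 6*(-10/W) = -60/W)
-O(117/280, 175) = -(-60)/(117/280) = -(-60)/(117*(1/280)) = -(-60)/117/280 = -(-60)*280/117 = -1*(-5600/39) = 5600/39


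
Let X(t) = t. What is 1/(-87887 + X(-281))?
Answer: -1/88168 ≈ -1.1342e-5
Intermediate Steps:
1/(-87887 + X(-281)) = 1/(-87887 - 281) = 1/(-88168) = -1/88168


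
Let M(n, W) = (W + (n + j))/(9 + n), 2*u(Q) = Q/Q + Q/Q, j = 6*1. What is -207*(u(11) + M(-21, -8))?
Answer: -2415/4 ≈ -603.75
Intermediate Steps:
j = 6
u(Q) = 1 (u(Q) = (Q/Q + Q/Q)/2 = (1 + 1)/2 = (½)*2 = 1)
M(n, W) = (6 + W + n)/(9 + n) (M(n, W) = (W + (n + 6))/(9 + n) = (W + (6 + n))/(9 + n) = (6 + W + n)/(9 + n))
-207*(u(11) + M(-21, -8)) = -207*(1 + (6 - 8 - 21)/(9 - 21)) = -207*(1 - 23/(-12)) = -207*(1 - 1/12*(-23)) = -207*(1 + 23/12) = -207*35/12 = -2415/4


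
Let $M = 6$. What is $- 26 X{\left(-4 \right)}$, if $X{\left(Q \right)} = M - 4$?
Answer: $-52$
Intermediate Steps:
$X{\left(Q \right)} = 2$ ($X{\left(Q \right)} = 6 - 4 = 2$)
$- 26 X{\left(-4 \right)} = \left(-26\right) 2 = -52$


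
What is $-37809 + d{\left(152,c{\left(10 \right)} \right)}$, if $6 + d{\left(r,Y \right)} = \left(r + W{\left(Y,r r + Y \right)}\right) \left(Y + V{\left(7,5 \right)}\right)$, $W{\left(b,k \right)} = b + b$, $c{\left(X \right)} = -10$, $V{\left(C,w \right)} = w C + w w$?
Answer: $-31215$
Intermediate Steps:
$V{\left(C,w \right)} = w^{2} + C w$ ($V{\left(C,w \right)} = C w + w^{2} = w^{2} + C w$)
$W{\left(b,k \right)} = 2 b$
$d{\left(r,Y \right)} = -6 + \left(60 + Y\right) \left(r + 2 Y\right)$ ($d{\left(r,Y \right)} = -6 + \left(r + 2 Y\right) \left(Y + 5 \left(7 + 5\right)\right) = -6 + \left(r + 2 Y\right) \left(Y + 5 \cdot 12\right) = -6 + \left(r + 2 Y\right) \left(Y + 60\right) = -6 + \left(r + 2 Y\right) \left(60 + Y\right) = -6 + \left(60 + Y\right) \left(r + 2 Y\right)$)
$-37809 + d{\left(152,c{\left(10 \right)} \right)} = -37809 + \left(-6 + 2 \left(-10\right)^{2} + 60 \cdot 152 + 120 \left(-10\right) - 1520\right) = -37809 - -6594 = -37809 + 6594 = -31215$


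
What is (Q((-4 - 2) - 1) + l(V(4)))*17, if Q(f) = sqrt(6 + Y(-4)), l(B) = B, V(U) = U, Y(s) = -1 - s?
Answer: 119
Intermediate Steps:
Q(f) = 3 (Q(f) = sqrt(6 + (-1 - 1*(-4))) = sqrt(6 + (-1 + 4)) = sqrt(6 + 3) = sqrt(9) = 3)
(Q((-4 - 2) - 1) + l(V(4)))*17 = (3 + 4)*17 = 7*17 = 119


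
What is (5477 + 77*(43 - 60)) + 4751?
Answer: 8919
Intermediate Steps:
(5477 + 77*(43 - 60)) + 4751 = (5477 + 77*(-17)) + 4751 = (5477 - 1309) + 4751 = 4168 + 4751 = 8919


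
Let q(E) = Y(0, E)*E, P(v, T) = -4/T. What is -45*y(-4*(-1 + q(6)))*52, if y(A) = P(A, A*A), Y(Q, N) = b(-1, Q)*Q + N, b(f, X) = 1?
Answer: 117/245 ≈ 0.47755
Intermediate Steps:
Y(Q, N) = N + Q (Y(Q, N) = 1*Q + N = Q + N = N + Q)
q(E) = E² (q(E) = (E + 0)*E = E*E = E²)
y(A) = -4/A²
-45*y(-4*(-1 + q(6)))*52 = -(-180)/(-4*(-1 + 6²))²*52 = -(-180)/(-4*(-1 + 36))²*52 = -(-180)/(-4*35)²*52 = -(-180)/(-140)²*52 = -(-180)/19600*52 = -45*(-1/4900)*52 = (9/980)*52 = 117/245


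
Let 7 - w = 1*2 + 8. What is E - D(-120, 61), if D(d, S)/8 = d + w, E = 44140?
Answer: 45124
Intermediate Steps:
w = -3 (w = 7 - (1*2 + 8) = 7 - (2 + 8) = 7 - 1*10 = 7 - 10 = -3)
D(d, S) = -24 + 8*d (D(d, S) = 8*(d - 3) = 8*(-3 + d) = -24 + 8*d)
E - D(-120, 61) = 44140 - (-24 + 8*(-120)) = 44140 - (-24 - 960) = 44140 - 1*(-984) = 44140 + 984 = 45124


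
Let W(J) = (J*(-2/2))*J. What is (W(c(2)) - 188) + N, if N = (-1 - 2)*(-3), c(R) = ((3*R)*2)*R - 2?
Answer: -663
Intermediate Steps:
c(R) = -2 + 6*R**2 (c(R) = (6*R)*R - 2 = 6*R**2 - 2 = -2 + 6*R**2)
W(J) = -J**2 (W(J) = (J*(-2*1/2))*J = (J*(-1))*J = (-J)*J = -J**2)
N = 9 (N = -3*(-3) = 9)
(W(c(2)) - 188) + N = (-(-2 + 6*2**2)**2 - 188) + 9 = (-(-2 + 6*4)**2 - 188) + 9 = (-(-2 + 24)**2 - 188) + 9 = (-1*22**2 - 188) + 9 = (-1*484 - 188) + 9 = (-484 - 188) + 9 = -672 + 9 = -663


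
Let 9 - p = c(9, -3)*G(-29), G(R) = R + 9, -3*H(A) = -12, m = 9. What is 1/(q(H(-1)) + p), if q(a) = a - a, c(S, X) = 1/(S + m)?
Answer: 9/91 ≈ 0.098901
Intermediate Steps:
H(A) = 4 (H(A) = -⅓*(-12) = 4)
c(S, X) = 1/(9 + S) (c(S, X) = 1/(S + 9) = 1/(9 + S))
G(R) = 9 + R
q(a) = 0
p = 91/9 (p = 9 - (9 - 29)/(9 + 9) = 9 - (-20)/18 = 9 - 1*(-10/9) = 9 + 10/9 = 91/9 ≈ 10.111)
1/(q(H(-1)) + p) = 1/(0 + 91/9) = 1/(91/9) = 9/91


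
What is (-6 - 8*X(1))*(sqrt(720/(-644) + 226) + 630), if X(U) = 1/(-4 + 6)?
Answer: -6300 - 10*sqrt(5829166)/161 ≈ -6450.0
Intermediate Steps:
X(U) = 1/2
(-6 - 8*X(1))*(sqrt(720/(-644) + 226) + 630) = (-6 - 8*1/2)*(sqrt(720/(-644) + 226) + 630) = (-6 - 4)*(sqrt(720*(-1/644) + 226) + 630) = -10*(sqrt(-180/161 + 226) + 630) = -10*(sqrt(36206/161) + 630) = -10*(sqrt(5829166)/161 + 630) = -10*(630 + sqrt(5829166)/161) = -6300 - 10*sqrt(5829166)/161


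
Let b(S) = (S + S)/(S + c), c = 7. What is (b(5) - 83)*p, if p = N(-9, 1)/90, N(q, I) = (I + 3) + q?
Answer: 493/108 ≈ 4.5648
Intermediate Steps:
N(q, I) = 3 + I + q (N(q, I) = (3 + I) + q = 3 + I + q)
b(S) = 2*S/(7 + S) (b(S) = (S + S)/(S + 7) = (2*S)/(7 + S) = 2*S/(7 + S))
p = -1/18 (p = (3 + 1 - 9)/90 = -5*1/90 = -1/18 ≈ -0.055556)
(b(5) - 83)*p = (2*5/(7 + 5) - 83)*(-1/18) = (2*5/12 - 83)*(-1/18) = (2*5*(1/12) - 83)*(-1/18) = (5/6 - 83)*(-1/18) = -493/6*(-1/18) = 493/108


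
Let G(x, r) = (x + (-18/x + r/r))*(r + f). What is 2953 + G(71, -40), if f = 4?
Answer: 26279/71 ≈ 370.13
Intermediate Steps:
G(x, r) = (4 + r)*(1 + x - 18/x) (G(x, r) = (x + (-18/x + r/r))*(r + 4) = (x + (-18/x + 1))*(4 + r) = (x + (1 - 18/x))*(4 + r) = (1 + x - 18/x)*(4 + r) = (4 + r)*(1 + x - 18/x))
2953 + G(71, -40) = 2953 + (-72 - 18*(-40) + 71*(4 - 40 + 4*71 - 40*71))/71 = 2953 + (-72 + 720 + 71*(4 - 40 + 284 - 2840))/71 = 2953 + (-72 + 720 + 71*(-2592))/71 = 2953 + (-72 + 720 - 184032)/71 = 2953 + (1/71)*(-183384) = 2953 - 183384/71 = 26279/71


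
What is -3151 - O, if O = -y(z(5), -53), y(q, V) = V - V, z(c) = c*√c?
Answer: -3151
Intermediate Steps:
z(c) = c^(3/2)
y(q, V) = 0
O = 0 (O = -1*0 = 0)
-3151 - O = -3151 - 1*0 = -3151 + 0 = -3151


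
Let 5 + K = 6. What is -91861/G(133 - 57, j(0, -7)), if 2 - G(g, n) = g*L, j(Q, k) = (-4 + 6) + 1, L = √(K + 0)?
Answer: 91861/74 ≈ 1241.4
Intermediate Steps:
K = 1 (K = -5 + 6 = 1)
L = 1 (L = √(1 + 0) = √1 = 1)
j(Q, k) = 3 (j(Q, k) = 2 + 1 = 3)
G(g, n) = 2 - g
-91861/G(133 - 57, j(0, -7)) = -91861/(2 - (133 - 57)) = -91861/(2 - 1*76) = -91861/(2 - 76) = -91861/(-74) = -91861*(-1/74) = 91861/74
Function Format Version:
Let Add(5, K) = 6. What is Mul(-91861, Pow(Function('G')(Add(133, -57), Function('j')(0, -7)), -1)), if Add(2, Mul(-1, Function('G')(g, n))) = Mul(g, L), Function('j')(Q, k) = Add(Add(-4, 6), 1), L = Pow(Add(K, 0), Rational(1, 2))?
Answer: Rational(91861, 74) ≈ 1241.4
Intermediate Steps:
K = 1 (K = Add(-5, 6) = 1)
L = 1 (L = Pow(Add(1, 0), Rational(1, 2)) = Pow(1, Rational(1, 2)) = 1)
Function('j')(Q, k) = 3 (Function('j')(Q, k) = Add(2, 1) = 3)
Function('G')(g, n) = Add(2, Mul(-1, g)) (Function('G')(g, n) = Add(2, Mul(-1, Mul(g, 1))) = Add(2, Mul(-1, g)))
Mul(-91861, Pow(Function('G')(Add(133, -57), Function('j')(0, -7)), -1)) = Mul(-91861, Pow(Add(2, Mul(-1, Add(133, -57))), -1)) = Mul(-91861, Pow(Add(2, Mul(-1, 76)), -1)) = Mul(-91861, Pow(Add(2, -76), -1)) = Mul(-91861, Pow(-74, -1)) = Mul(-91861, Rational(-1, 74)) = Rational(91861, 74)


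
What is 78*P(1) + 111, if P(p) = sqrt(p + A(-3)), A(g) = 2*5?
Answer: 111 + 78*sqrt(11) ≈ 369.70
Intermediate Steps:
A(g) = 10
P(p) = sqrt(10 + p) (P(p) = sqrt(p + 10) = sqrt(10 + p))
78*P(1) + 111 = 78*sqrt(10 + 1) + 111 = 78*sqrt(11) + 111 = 111 + 78*sqrt(11)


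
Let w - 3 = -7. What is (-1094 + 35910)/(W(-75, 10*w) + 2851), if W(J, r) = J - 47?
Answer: 34816/2729 ≈ 12.758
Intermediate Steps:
w = -4 (w = 3 - 7 = -4)
W(J, r) = -47 + J
(-1094 + 35910)/(W(-75, 10*w) + 2851) = (-1094 + 35910)/((-47 - 75) + 2851) = 34816/(-122 + 2851) = 34816/2729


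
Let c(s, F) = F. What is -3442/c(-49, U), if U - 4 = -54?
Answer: 1721/25 ≈ 68.840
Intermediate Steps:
U = -50 (U = 4 - 54 = -50)
-3442/c(-49, U) = -3442/(-50) = -3442*(-1/50) = 1721/25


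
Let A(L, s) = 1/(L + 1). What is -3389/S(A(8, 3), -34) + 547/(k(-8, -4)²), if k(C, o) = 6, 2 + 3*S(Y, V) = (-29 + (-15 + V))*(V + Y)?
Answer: 404549/35658 ≈ 11.345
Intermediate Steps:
A(L, s) = 1/(1 + L)
S(Y, V) = -⅔ + (-44 + V)*(V + Y)/3 (S(Y, V) = -⅔ + ((-29 + (-15 + V))*(V + Y))/3 = -⅔ + ((-44 + V)*(V + Y))/3 = -⅔ + (-44 + V)*(V + Y)/3)
-3389/S(A(8, 3), -34) + 547/(k(-8, -4)²) = -3389/(-⅔ - 44/3*(-34) - 44/(3*(1 + 8)) + (⅓)*(-34)² + (⅓)*(-34)/(1 + 8)) + 547/(6²) = -3389/(-⅔ + 1496/3 - 44/3/9 + (⅓)*1156 + (⅓)*(-34)/9) + 547/36 = -3389/(-⅔ + 1496/3 - 44/3*⅑ + 1156/3 + (⅓)*(-34)*(⅑)) + 547*(1/36) = -3389/(-⅔ + 1496/3 - 44/27 + 1156/3 - 34/27) + 547/36 = -3389/7924/9 + 547/36 = -3389*9/7924 + 547/36 = -30501/7924 + 547/36 = 404549/35658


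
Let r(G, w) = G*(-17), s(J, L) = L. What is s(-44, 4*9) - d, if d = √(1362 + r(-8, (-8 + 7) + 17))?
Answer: 36 - √1498 ≈ -2.7040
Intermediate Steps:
r(G, w) = -17*G
d = √1498 (d = √(1362 - 17*(-8)) = √(1362 + 136) = √1498 ≈ 38.704)
s(-44, 4*9) - d = 4*9 - √1498 = 36 - √1498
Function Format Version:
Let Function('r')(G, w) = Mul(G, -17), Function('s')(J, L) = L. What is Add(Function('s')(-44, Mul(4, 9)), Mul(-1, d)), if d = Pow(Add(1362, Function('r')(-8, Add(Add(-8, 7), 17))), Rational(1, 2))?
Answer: Add(36, Mul(-1, Pow(1498, Rational(1, 2)))) ≈ -2.7040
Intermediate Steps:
Function('r')(G, w) = Mul(-17, G)
d = Pow(1498, Rational(1, 2)) (d = Pow(Add(1362, Mul(-17, -8)), Rational(1, 2)) = Pow(Add(1362, 136), Rational(1, 2)) = Pow(1498, Rational(1, 2)) ≈ 38.704)
Add(Function('s')(-44, Mul(4, 9)), Mul(-1, d)) = Add(Mul(4, 9), Mul(-1, Pow(1498, Rational(1, 2)))) = Add(36, Mul(-1, Pow(1498, Rational(1, 2))))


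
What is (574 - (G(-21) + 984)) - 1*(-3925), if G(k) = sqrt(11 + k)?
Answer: 3515 - I*sqrt(10) ≈ 3515.0 - 3.1623*I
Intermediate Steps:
(574 - (G(-21) + 984)) - 1*(-3925) = (574 - (sqrt(11 - 21) + 984)) - 1*(-3925) = (574 - (sqrt(-10) + 984)) + 3925 = (574 - (I*sqrt(10) + 984)) + 3925 = (574 - (984 + I*sqrt(10))) + 3925 = (574 + (-984 - I*sqrt(10))) + 3925 = (-410 - I*sqrt(10)) + 3925 = 3515 - I*sqrt(10)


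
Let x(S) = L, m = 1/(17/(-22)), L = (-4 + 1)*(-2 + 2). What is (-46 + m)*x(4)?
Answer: 0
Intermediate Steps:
L = 0 (L = -3*0 = 0)
m = -22/17 (m = 1/(17*(-1/22)) = 1/(-17/22) = -22/17 ≈ -1.2941)
x(S) = 0
(-46 + m)*x(4) = (-46 - 22/17)*0 = -804/17*0 = 0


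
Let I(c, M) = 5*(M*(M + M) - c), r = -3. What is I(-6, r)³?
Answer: 1728000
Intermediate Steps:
I(c, M) = -5*c + 10*M² (I(c, M) = 5*(M*(2*M) - c) = 5*(2*M² - c) = 5*(-c + 2*M²) = -5*c + 10*M²)
I(-6, r)³ = (-5*(-6) + 10*(-3)²)³ = (30 + 10*9)³ = (30 + 90)³ = 120³ = 1728000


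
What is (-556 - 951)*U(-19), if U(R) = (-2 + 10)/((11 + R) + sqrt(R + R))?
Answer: 48224/51 + 6028*I*sqrt(38)/51 ≈ 945.57 + 728.61*I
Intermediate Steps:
U(R) = 8/(11 + R + sqrt(2)*sqrt(R)) (U(R) = 8/((11 + R) + sqrt(2*R)) = 8/((11 + R) + sqrt(2)*sqrt(R)) = 8/(11 + R + sqrt(2)*sqrt(R)))
(-556 - 951)*U(-19) = (-556 - 951)*(8/(11 - 19 + sqrt(2)*sqrt(-19))) = -12056/(11 - 19 + sqrt(2)*(I*sqrt(19))) = -12056/(11 - 19 + I*sqrt(38)) = -12056/(-8 + I*sqrt(38))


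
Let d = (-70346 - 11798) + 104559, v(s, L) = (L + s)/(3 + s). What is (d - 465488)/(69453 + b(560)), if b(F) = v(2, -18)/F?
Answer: -77537775/12154274 ≈ -6.3795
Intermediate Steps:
v(s, L) = (L + s)/(3 + s)
b(F) = -16/(5*F) (b(F) = ((-18 + 2)/(3 + 2))/F = (-16/5)/F = ((⅕)*(-16))/F = -16/(5*F))
d = 22415 (d = -82144 + 104559 = 22415)
(d - 465488)/(69453 + b(560)) = (22415 - 465488)/(69453 - 16/5/560) = -443073/(69453 - 16/5*1/560) = -443073/(69453 - 1/175) = -443073/12154274/175 = -443073*175/12154274 = -77537775/12154274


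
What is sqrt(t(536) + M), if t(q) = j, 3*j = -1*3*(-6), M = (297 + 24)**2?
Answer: 7*sqrt(2103) ≈ 321.01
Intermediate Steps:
M = 103041 (M = 321**2 = 103041)
j = 6 (j = (-1*3*(-6))/3 = (-3*(-6))/3 = (1/3)*18 = 6)
t(q) = 6
sqrt(t(536) + M) = sqrt(6 + 103041) = sqrt(103047) = 7*sqrt(2103)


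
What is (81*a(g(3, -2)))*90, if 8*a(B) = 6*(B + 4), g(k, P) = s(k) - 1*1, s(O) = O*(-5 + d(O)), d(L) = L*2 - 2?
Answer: 0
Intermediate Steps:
d(L) = -2 + 2*L (d(L) = 2*L - 2 = -2 + 2*L)
s(O) = O*(-7 + 2*O) (s(O) = O*(-5 + (-2 + 2*O)) = O*(-7 + 2*O))
g(k, P) = -1 + k*(-7 + 2*k) (g(k, P) = k*(-7 + 2*k) - 1*1 = k*(-7 + 2*k) - 1 = -1 + k*(-7 + 2*k))
a(B) = 3 + 3*B/4 (a(B) = (6*(B + 4))/8 = (6*(4 + B))/8 = (24 + 6*B)/8 = 3 + 3*B/4)
(81*a(g(3, -2)))*90 = (81*(3 + 3*(-1 + 3*(-7 + 2*3))/4))*90 = (81*(3 + 3*(-1 + 3*(-7 + 6))/4))*90 = (81*(3 + 3*(-1 + 3*(-1))/4))*90 = (81*(3 + 3*(-1 - 3)/4))*90 = (81*(3 + (¾)*(-4)))*90 = (81*(3 - 3))*90 = (81*0)*90 = 0*90 = 0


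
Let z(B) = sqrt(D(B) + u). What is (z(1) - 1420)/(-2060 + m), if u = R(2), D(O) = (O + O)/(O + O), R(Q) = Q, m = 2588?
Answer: -355/132 + sqrt(3)/528 ≈ -2.6861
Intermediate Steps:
D(O) = 1 (D(O) = (2*O)/((2*O)) = (2*O)*(1/(2*O)) = 1)
u = 2
z(B) = sqrt(3) (z(B) = sqrt(1 + 2) = sqrt(3))
(z(1) - 1420)/(-2060 + m) = (sqrt(3) - 1420)/(-2060 + 2588) = (-1420 + sqrt(3))/528 = (-1420 + sqrt(3))*(1/528) = -355/132 + sqrt(3)/528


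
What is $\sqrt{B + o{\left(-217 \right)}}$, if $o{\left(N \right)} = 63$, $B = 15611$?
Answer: $\sqrt{15674} \approx 125.2$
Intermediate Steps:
$\sqrt{B + o{\left(-217 \right)}} = \sqrt{15611 + 63} = \sqrt{15674}$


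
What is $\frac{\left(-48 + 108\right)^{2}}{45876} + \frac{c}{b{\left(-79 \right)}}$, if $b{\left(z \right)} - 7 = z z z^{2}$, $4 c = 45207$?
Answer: $\frac{46912931961}{595624745696} \approx 0.078763$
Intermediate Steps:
$c = \frac{45207}{4}$ ($c = \frac{1}{4} \cdot 45207 = \frac{45207}{4} \approx 11302.0$)
$b{\left(z \right)} = 7 + z^{4}$ ($b{\left(z \right)} = 7 + z z z^{2} = 7 + z^{2} z^{2} = 7 + z^{4}$)
$\frac{\left(-48 + 108\right)^{2}}{45876} + \frac{c}{b{\left(-79 \right)}} = \frac{\left(-48 + 108\right)^{2}}{45876} + \frac{45207}{4 \left(7 + \left(-79\right)^{4}\right)} = 60^{2} \cdot \frac{1}{45876} + \frac{45207}{4 \left(7 + 38950081\right)} = 3600 \cdot \frac{1}{45876} + \frac{45207}{4 \cdot 38950088} = \frac{300}{3823} + \frac{45207}{4} \cdot \frac{1}{38950088} = \frac{300}{3823} + \frac{45207}{155800352} = \frac{46912931961}{595624745696}$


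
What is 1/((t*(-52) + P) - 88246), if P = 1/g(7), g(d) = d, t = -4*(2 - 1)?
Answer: -7/616265 ≈ -1.1359e-5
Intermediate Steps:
t = -4 (t = -4*1 = -4)
P = ⅐ (P = 1/7 = ⅐ ≈ 0.14286)
1/((t*(-52) + P) - 88246) = 1/((-4*(-52) + ⅐) - 88246) = 1/((208 + ⅐) - 88246) = 1/(1457/7 - 88246) = 1/(-616265/7) = -7/616265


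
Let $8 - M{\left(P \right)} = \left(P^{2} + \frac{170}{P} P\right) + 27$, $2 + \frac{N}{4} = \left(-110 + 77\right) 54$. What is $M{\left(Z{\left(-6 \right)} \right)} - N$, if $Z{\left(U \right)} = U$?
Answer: $6911$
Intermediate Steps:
$N = -7136$ ($N = -8 + 4 \left(-110 + 77\right) 54 = -8 + 4 \left(\left(-33\right) 54\right) = -8 + 4 \left(-1782\right) = -8 - 7128 = -7136$)
$M{\left(P \right)} = -189 - P^{2}$ ($M{\left(P \right)} = 8 - \left(\left(P^{2} + \frac{170}{P} P\right) + 27\right) = 8 - \left(\left(P^{2} + 170\right) + 27\right) = 8 - \left(\left(170 + P^{2}\right) + 27\right) = 8 - \left(197 + P^{2}\right) = -189 - P^{2}$)
$M{\left(Z{\left(-6 \right)} \right)} - N = \left(-189 - \left(-6\right)^{2}\right) - -7136 = \left(-189 - 36\right) + 7136 = -225 + 7136 = 6911$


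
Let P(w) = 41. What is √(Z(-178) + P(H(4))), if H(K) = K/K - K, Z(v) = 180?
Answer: √221 ≈ 14.866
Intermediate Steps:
H(K) = 1 - K
√(Z(-178) + P(H(4))) = √(180 + 41) = √221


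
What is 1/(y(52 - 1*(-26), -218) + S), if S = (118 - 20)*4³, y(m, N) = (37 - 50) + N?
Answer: 1/6041 ≈ 0.00016554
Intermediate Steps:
y(m, N) = -13 + N
S = 6272 (S = 98*64 = 6272)
1/(y(52 - 1*(-26), -218) + S) = 1/((-13 - 218) + 6272) = 1/(-231 + 6272) = 1/6041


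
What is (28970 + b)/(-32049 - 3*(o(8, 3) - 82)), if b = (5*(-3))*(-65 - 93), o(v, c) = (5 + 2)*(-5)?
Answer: -15670/15849 ≈ -0.98871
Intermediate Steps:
o(v, c) = -35 (o(v, c) = 7*(-5) = -35)
b = 2370 (b = -15*(-158) = 2370)
(28970 + b)/(-32049 - 3*(o(8, 3) - 82)) = (28970 + 2370)/(-32049 - 3*(-35 - 82)) = 31340/(-32049 - 3*(-117)) = 31340/(-32049 + 351) = 31340/(-31698) = 31340*(-1/31698) = -15670/15849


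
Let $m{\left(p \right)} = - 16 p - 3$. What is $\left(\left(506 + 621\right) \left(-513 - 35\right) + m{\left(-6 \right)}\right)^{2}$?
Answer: $381309955009$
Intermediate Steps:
$m{\left(p \right)} = -3 - 16 p$
$\left(\left(506 + 621\right) \left(-513 - 35\right) + m{\left(-6 \right)}\right)^{2} = \left(\left(506 + 621\right) \left(-513 - 35\right) - -93\right)^{2} = \left(1127 \left(-548\right) + \left(-3 + 96\right)\right)^{2} = \left(-617596 + 93\right)^{2} = \left(-617503\right)^{2} = 381309955009$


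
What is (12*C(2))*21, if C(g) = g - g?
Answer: 0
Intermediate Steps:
C(g) = 0
(12*C(2))*21 = (12*0)*21 = 0*21 = 0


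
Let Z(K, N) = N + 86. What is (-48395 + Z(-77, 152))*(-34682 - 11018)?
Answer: 2200774900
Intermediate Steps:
Z(K, N) = 86 + N
(-48395 + Z(-77, 152))*(-34682 - 11018) = (-48395 + (86 + 152))*(-34682 - 11018) = (-48395 + 238)*(-45700) = -48157*(-45700) = 2200774900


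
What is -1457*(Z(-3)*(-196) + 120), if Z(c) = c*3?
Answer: -2744988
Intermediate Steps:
Z(c) = 3*c
-1457*(Z(-3)*(-196) + 120) = -1457*((3*(-3))*(-196) + 120) = -1457*(-9*(-196) + 120) = -1457*(1764 + 120) = -1457*1884 = -2744988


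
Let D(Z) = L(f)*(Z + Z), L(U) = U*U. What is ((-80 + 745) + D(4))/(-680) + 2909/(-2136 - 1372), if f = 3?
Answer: -1140879/596360 ≈ -1.9131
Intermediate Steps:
L(U) = U²
D(Z) = 18*Z (D(Z) = 3²*(Z + Z) = 9*(2*Z) = 18*Z)
((-80 + 745) + D(4))/(-680) + 2909/(-2136 - 1372) = ((-80 + 745) + 18*4)/(-680) + 2909/(-2136 - 1372) = (665 + 72)*(-1/680) + 2909/(-3508) = 737*(-1/680) + 2909*(-1/3508) = -737/680 - 2909/3508 = -1140879/596360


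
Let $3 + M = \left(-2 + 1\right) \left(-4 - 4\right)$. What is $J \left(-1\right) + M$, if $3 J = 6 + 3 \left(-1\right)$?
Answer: $4$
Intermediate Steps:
$M = 5$ ($M = -3 + \left(-2 + 1\right) \left(-4 - 4\right) = -3 - -8 = -3 + 8 = 5$)
$J = 1$ ($J = \frac{6 + 3 \left(-1\right)}{3} = \frac{6 - 3}{3} = \frac{1}{3} \cdot 3 = 1$)
$J \left(-1\right) + M = 1 \left(-1\right) + 5 = -1 + 5 = 4$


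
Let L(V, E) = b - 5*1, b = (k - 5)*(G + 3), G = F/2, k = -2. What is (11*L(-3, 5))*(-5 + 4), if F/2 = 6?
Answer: 748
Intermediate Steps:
F = 12 (F = 2*6 = 12)
G = 6 (G = 12/2 = 12*(½) = 6)
b = -63 (b = (-2 - 5)*(6 + 3) = -7*9 = -63)
L(V, E) = -68 (L(V, E) = -63 - 5*1 = -63 - 5 = -68)
(11*L(-3, 5))*(-5 + 4) = (11*(-68))*(-5 + 4) = -748*(-1) = 748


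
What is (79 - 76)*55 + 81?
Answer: 246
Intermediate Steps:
(79 - 76)*55 + 81 = 3*55 + 81 = 165 + 81 = 246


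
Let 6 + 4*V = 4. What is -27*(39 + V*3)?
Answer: -2025/2 ≈ -1012.5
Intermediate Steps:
V = -½ (V = -3/2 + (¼)*4 = -3/2 + 1 = -½ ≈ -0.50000)
-27*(39 + V*3) = -27*(39 - ½*3) = -27*(39 - 3/2) = -27*75/2 = -2025/2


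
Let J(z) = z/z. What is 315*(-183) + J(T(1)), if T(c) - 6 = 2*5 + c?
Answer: -57644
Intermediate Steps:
T(c) = 16 + c (T(c) = 6 + (2*5 + c) = 6 + (10 + c) = 16 + c)
J(z) = 1
315*(-183) + J(T(1)) = 315*(-183) + 1 = -57645 + 1 = -57644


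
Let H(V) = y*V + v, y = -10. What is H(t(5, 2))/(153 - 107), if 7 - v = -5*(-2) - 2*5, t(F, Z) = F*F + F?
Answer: -293/46 ≈ -6.3696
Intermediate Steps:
t(F, Z) = F + F² (t(F, Z) = F² + F = F + F²)
v = 7 (v = 7 - (-5*(-2) - 2*5) = 7 - (10 - 10) = 7 - 1*0 = 7 + 0 = 7)
H(V) = 7 - 10*V (H(V) = -10*V + 7 = 7 - 10*V)
H(t(5, 2))/(153 - 107) = (7 - 50*(1 + 5))/(153 - 107) = (7 - 50*6)/46 = (7 - 10*30)*(1/46) = (7 - 300)*(1/46) = -293*1/46 = -293/46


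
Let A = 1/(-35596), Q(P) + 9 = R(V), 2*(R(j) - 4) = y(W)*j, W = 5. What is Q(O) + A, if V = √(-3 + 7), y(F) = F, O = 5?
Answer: -1/35596 ≈ -2.8093e-5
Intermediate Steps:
V = 2 (V = √4 = 2)
R(j) = 4 + 5*j/2 (R(j) = 4 + (5*j)/2 = 4 + 5*j/2)
Q(P) = 0 (Q(P) = -9 + (4 + (5/2)*2) = -9 + (4 + 5) = -9 + 9 = 0)
A = -1/35596 ≈ -2.8093e-5
Q(O) + A = 0 - 1/35596 = -1/35596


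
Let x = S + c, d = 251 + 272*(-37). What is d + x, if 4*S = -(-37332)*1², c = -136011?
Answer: -136491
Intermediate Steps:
S = 9333 (S = (-(-37332)*1²)/4 = (-(-37332))/4 = (-4148*(-9))/4 = (¼)*37332 = 9333)
d = -9813 (d = 251 - 10064 = -9813)
x = -126678 (x = 9333 - 136011 = -126678)
d + x = -9813 - 126678 = -136491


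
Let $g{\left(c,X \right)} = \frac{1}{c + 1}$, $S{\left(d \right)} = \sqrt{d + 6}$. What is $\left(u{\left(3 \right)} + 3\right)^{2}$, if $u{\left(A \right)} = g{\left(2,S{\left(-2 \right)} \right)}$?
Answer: $\frac{100}{9} \approx 11.111$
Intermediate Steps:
$S{\left(d \right)} = \sqrt{6 + d}$
$g{\left(c,X \right)} = \frac{1}{1 + c}$
$u{\left(A \right)} = \frac{1}{3}$ ($u{\left(A \right)} = \frac{1}{1 + 2} = \frac{1}{3}$)
$\left(u{\left(3 \right)} + 3\right)^{2} = \left(\frac{1}{3} + 3\right)^{2} = \left(\frac{10}{3}\right)^{2} = \frac{100}{9}$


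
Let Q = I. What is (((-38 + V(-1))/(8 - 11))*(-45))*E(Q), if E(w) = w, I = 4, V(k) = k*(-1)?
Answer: -2220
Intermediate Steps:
V(k) = -k
Q = 4
(((-38 + V(-1))/(8 - 11))*(-45))*E(Q) = (((-38 - 1*(-1))/(8 - 11))*(-45))*4 = (((-38 + 1)/(-3))*(-45))*4 = (-37*(-⅓)*(-45))*4 = ((37/3)*(-45))*4 = -555*4 = -2220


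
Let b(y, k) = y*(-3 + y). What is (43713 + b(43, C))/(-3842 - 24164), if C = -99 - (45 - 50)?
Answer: -45433/28006 ≈ -1.6223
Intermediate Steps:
C = -94 (C = -99 - 1*(-5) = -99 + 5 = -94)
(43713 + b(43, C))/(-3842 - 24164) = (43713 + 43*(-3 + 43))/(-3842 - 24164) = (43713 + 43*40)/(-28006) = (43713 + 1720)*(-1/28006) = 45433*(-1/28006) = -45433/28006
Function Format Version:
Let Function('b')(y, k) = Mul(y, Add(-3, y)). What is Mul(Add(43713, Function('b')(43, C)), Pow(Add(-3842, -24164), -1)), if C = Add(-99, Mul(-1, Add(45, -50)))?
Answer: Rational(-45433, 28006) ≈ -1.6223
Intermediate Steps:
C = -94 (C = Add(-99, Mul(-1, -5)) = Add(-99, 5) = -94)
Mul(Add(43713, Function('b')(43, C)), Pow(Add(-3842, -24164), -1)) = Mul(Add(43713, Mul(43, Add(-3, 43))), Pow(Add(-3842, -24164), -1)) = Mul(Add(43713, Mul(43, 40)), Pow(-28006, -1)) = Mul(Add(43713, 1720), Rational(-1, 28006)) = Mul(45433, Rational(-1, 28006)) = Rational(-45433, 28006)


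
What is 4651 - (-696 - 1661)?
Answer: 7008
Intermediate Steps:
4651 - (-696 - 1661) = 4651 - 1*(-2357) = 4651 + 2357 = 7008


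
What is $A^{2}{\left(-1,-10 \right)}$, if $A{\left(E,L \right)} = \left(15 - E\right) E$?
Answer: $256$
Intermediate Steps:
$A{\left(E,L \right)} = E \left(15 - E\right)$
$A^{2}{\left(-1,-10 \right)} = \left(- (15 - -1)\right)^{2} = \left(- (15 + 1)\right)^{2} = \left(\left(-1\right) 16\right)^{2} = \left(-16\right)^{2} = 256$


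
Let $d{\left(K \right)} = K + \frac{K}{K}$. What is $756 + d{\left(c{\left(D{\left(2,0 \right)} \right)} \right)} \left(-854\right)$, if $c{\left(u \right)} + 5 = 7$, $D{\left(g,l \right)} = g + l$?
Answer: $-1806$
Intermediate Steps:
$c{\left(u \right)} = 2$ ($c{\left(u \right)} = -5 + 7 = 2$)
$d{\left(K \right)} = 1 + K$ ($d{\left(K \right)} = K + 1 = 1 + K$)
$756 + d{\left(c{\left(D{\left(2,0 \right)} \right)} \right)} \left(-854\right) = 756 + \left(1 + 2\right) \left(-854\right) = 756 + 3 \left(-854\right) = 756 - 2562 = -1806$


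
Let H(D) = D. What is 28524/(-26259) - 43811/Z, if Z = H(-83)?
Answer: 382688519/726499 ≈ 526.76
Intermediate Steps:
Z = -83
28524/(-26259) - 43811/Z = 28524/(-26259) - 43811/(-83) = 28524*(-1/26259) - 43811*(-1/83) = -9508/8753 + 43811/83 = 382688519/726499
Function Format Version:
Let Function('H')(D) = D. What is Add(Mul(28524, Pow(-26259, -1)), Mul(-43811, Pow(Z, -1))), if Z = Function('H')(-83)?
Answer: Rational(382688519, 726499) ≈ 526.76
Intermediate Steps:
Z = -83
Add(Mul(28524, Pow(-26259, -1)), Mul(-43811, Pow(Z, -1))) = Add(Mul(28524, Pow(-26259, -1)), Mul(-43811, Pow(-83, -1))) = Add(Mul(28524, Rational(-1, 26259)), Mul(-43811, Rational(-1, 83))) = Add(Rational(-9508, 8753), Rational(43811, 83)) = Rational(382688519, 726499)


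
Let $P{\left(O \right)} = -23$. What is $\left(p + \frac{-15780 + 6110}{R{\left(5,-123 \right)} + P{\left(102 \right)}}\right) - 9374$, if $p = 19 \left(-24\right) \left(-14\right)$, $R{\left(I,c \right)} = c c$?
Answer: $- \frac{22588305}{7553} \approx -2990.6$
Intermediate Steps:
$R{\left(I,c \right)} = c^{2}$
$p = 6384$ ($p = \left(-456\right) \left(-14\right) = 6384$)
$\left(p + \frac{-15780 + 6110}{R{\left(5,-123 \right)} + P{\left(102 \right)}}\right) - 9374 = \left(6384 + \frac{-15780 + 6110}{\left(-123\right)^{2} - 23}\right) - 9374 = \left(6384 - \frac{9670}{15129 - 23}\right) - 9374 = \left(6384 - \frac{9670}{15106}\right) - 9374 = \left(6384 - \frac{4835}{7553}\right) - 9374 = \frac{48213517}{7553} - 9374 = - \frac{22588305}{7553}$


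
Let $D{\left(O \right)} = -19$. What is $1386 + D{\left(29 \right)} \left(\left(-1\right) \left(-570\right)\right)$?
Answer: $-9444$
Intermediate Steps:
$1386 + D{\left(29 \right)} \left(\left(-1\right) \left(-570\right)\right) = 1386 - 19 \left(\left(-1\right) \left(-570\right)\right) = 1386 - 10830 = -9444$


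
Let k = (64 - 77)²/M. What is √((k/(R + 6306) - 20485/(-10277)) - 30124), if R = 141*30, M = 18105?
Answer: I*√3215605001437162986690529670/326730289260 ≈ 173.56*I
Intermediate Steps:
R = 4230
k = 169/18105 (k = (64 - 77)²/18105 = (-13)²*(1/18105) = 169*(1/18105) = 169/18105 ≈ 0.0093344)
√((k/(R + 6306) - 20485/(-10277)) - 30124) = √((169/(18105*(4230 + 6306)) - 20485/(-10277)) - 30124) = √(((169/18105)/10536 - 20485*(-1/10277)) - 30124) = √(((169/18105)*(1/10536) + 20485/10277) - 30124) = √((169/190754280 + 20485/10277) - 30124) = √(3907603162613/1960381735560 - 30124) = √(-59050631798846827/1960381735560) = I*√3215605001437162986690529670/326730289260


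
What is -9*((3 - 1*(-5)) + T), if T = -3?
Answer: -45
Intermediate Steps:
-9*((3 - 1*(-5)) + T) = -9*((3 - 1*(-5)) - 3) = -9*((3 + 5) - 3) = -9*(8 - 3) = -9*5 = -45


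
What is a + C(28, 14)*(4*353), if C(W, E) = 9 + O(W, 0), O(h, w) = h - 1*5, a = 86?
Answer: 45270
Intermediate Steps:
O(h, w) = -5 + h (O(h, w) = h - 5 = -5 + h)
C(W, E) = 4 + W (C(W, E) = 9 + (-5 + W) = 4 + W)
a + C(28, 14)*(4*353) = 86 + (4 + 28)*(4*353) = 86 + 32*1412 = 86 + 45184 = 45270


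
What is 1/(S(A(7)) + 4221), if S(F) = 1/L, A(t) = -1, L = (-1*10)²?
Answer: 100/422101 ≈ 0.00023691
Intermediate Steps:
L = 100 (L = (-10)² = 100)
S(F) = 1/100
1/(S(A(7)) + 4221) = 1/(1/100 + 4221) = 1/(422101/100) = 100/422101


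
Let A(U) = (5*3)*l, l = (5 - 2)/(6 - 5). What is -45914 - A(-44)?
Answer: -45959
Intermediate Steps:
l = 3 (l = 3/1 = 3*1 = 3)
A(U) = 45 (A(U) = (5*3)*3 = 15*3 = 45)
-45914 - A(-44) = -45914 - 1*45 = -45914 - 45 = -45959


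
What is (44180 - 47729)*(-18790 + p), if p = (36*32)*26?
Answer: -39613938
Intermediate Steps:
p = 29952 (p = 1152*26 = 29952)
(44180 - 47729)*(-18790 + p) = (44180 - 47729)*(-18790 + 29952) = -3549*11162 = -39613938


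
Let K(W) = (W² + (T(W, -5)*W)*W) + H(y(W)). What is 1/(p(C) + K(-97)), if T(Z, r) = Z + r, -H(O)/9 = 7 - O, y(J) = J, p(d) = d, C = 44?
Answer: -1/951201 ≈ -1.0513e-6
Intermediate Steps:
H(O) = -63 + 9*O (H(O) = -9*(7 - O) = -63 + 9*O)
K(W) = -63 + W² + 9*W + W²*(-5 + W) (K(W) = (W² + ((W - 5)*W)*W) + (-63 + 9*W) = (W² + ((-5 + W)*W)*W) + (-63 + 9*W) = (W² + (W*(-5 + W))*W) + (-63 + 9*W) = (W² + W²*(-5 + W)) + (-63 + 9*W) = -63 + W² + 9*W + W²*(-5 + W))
1/(p(C) + K(-97)) = 1/(44 + (-63 + (-97)³ - 4*(-97)² + 9*(-97))) = 1/(44 + (-63 - 912673 - 4*9409 - 873)) = 1/(44 + (-63 - 912673 - 37636 - 873)) = 1/(44 - 951245) = 1/(-951201) = -1/951201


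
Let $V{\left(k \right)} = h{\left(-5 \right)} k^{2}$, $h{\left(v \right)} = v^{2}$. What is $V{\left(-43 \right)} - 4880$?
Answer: $41345$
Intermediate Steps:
$V{\left(k \right)} = 25 k^{2}$ ($V{\left(k \right)} = \left(-5\right)^{2} k^{2} = 25 k^{2}$)
$V{\left(-43 \right)} - 4880 = 25 \left(-43\right)^{2} - 4880 = 25 \cdot 1849 - 4880 = 46225 - 4880 = 41345$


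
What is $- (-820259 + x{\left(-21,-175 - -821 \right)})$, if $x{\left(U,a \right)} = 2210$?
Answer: $818049$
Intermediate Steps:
$- (-820259 + x{\left(-21,-175 - -821 \right)}) = - (-820259 + 2210) = \left(-1\right) \left(-818049\right) = 818049$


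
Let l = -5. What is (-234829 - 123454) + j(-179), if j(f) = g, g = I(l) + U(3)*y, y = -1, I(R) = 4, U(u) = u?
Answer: -358282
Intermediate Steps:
g = 1 (g = 4 + 3*(-1) = 4 - 3 = 1)
j(f) = 1
(-234829 - 123454) + j(-179) = (-234829 - 123454) + 1 = -358283 + 1 = -358282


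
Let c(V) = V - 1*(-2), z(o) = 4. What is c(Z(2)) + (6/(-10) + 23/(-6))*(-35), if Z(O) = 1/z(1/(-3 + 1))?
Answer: 1889/12 ≈ 157.42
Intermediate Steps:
Z(O) = 1/4
c(V) = 2 + V (c(V) = V + 2 = 2 + V)
c(Z(2)) + (6/(-10) + 23/(-6))*(-35) = (2 + 1/4) + (6/(-10) + 23/(-6))*(-35) = 9/4 + (6*(-1/10) + 23*(-1/6))*(-35) = 9/4 + (-3/5 - 23/6)*(-35) = 9/4 - 133/30*(-35) = 9/4 + 931/6 = 1889/12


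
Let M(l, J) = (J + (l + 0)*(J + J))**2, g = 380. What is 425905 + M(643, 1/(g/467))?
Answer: 422736540841/144400 ≈ 2.9275e+6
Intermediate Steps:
M(l, J) = (J + 2*J*l)**2 (M(l, J) = (J + l*(2*J))**2 = (J + 2*J*l)**2)
425905 + M(643, 1/(g/467)) = 425905 + (1/(380/467))**2*(1 + 2*643)**2 = 425905 + (1/(380*(1/467)))**2*(1 + 1286)**2 = 425905 + (1/(380/467))**2*1287**2 = 425905 + (467/380)**2*1656369 = 425905 + (218089/144400)*1656369 = 425905 + 361235858841/144400 = 422736540841/144400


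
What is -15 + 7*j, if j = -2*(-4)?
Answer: 41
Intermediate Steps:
j = 8
-15 + 7*j = -15 + 7*8 = -15 + 56 = 41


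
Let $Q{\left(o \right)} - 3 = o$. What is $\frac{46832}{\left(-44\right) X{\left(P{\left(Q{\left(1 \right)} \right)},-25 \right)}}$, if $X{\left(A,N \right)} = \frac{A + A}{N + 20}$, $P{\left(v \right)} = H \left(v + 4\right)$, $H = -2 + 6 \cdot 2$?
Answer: $\frac{2927}{88} \approx 33.261$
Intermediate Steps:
$H = 10$ ($H = -2 + 12 = 10$)
$Q{\left(o \right)} = 3 + o$
$P{\left(v \right)} = 40 + 10 v$ ($P{\left(v \right)} = 10 \left(v + 4\right) = 10 \left(4 + v\right) = 40 + 10 v$)
$X{\left(A,N \right)} = \frac{2 A}{20 + N}$
$\frac{46832}{\left(-44\right) X{\left(P{\left(Q{\left(1 \right)} \right)},-25 \right)}} = \frac{46832}{\left(-44\right) \frac{2 \left(40 + 10 \left(3 + 1\right)\right)}{20 - 25}} = \frac{46832}{\left(-44\right) \frac{2 \left(40 + 10 \cdot 4\right)}{-5}} = \frac{46832}{\left(-44\right) 2 \left(40 + 40\right) \left(- \frac{1}{5}\right)} = \frac{46832}{\left(-44\right) 2 \cdot 80 \left(- \frac{1}{5}\right)} = \frac{46832}{\left(-44\right) \left(-32\right)} = \frac{46832}{1408} = 46832 \cdot \frac{1}{1408} = \frac{2927}{88}$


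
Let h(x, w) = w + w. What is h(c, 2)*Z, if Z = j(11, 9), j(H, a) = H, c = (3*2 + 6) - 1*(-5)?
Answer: 44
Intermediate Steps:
c = 17 (c = (6 + 6) + 5 = 12 + 5 = 17)
Z = 11
h(x, w) = 2*w
h(c, 2)*Z = (2*2)*11 = 4*11 = 44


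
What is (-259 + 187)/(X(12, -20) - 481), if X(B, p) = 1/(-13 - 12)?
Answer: 900/6013 ≈ 0.14968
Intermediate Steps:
X(B, p) = -1/25 (X(B, p) = 1/(-25) = -1/25)
(-259 + 187)/(X(12, -20) - 481) = (-259 + 187)/(-1/25 - 481) = -72/(-12026/25) = -72*(-25/12026) = 900/6013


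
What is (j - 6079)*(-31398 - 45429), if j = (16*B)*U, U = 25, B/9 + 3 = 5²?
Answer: -5617667067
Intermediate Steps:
B = 198 (B = -27 + 9*5² = -27 + 9*25 = -27 + 225 = 198)
j = 79200 (j = (16*198)*25 = 3168*25 = 79200)
(j - 6079)*(-31398 - 45429) = (79200 - 6079)*(-31398 - 45429) = 73121*(-76827) = -5617667067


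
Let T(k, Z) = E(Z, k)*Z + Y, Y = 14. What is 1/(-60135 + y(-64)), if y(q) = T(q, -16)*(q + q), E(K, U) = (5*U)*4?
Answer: -1/2683367 ≈ -3.7267e-7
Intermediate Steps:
E(K, U) = 20*U
T(k, Z) = 14 + 20*Z*k (T(k, Z) = (20*k)*Z + 14 = 20*Z*k + 14 = 14 + 20*Z*k)
y(q) = 2*q*(14 - 320*q) (y(q) = (14 + 20*(-16)*q)*(q + q) = (14 - 320*q)*(2*q) = 2*q*(14 - 320*q))
1/(-60135 + y(-64)) = 1/(-60135 + 4*(-64)*(7 - 160*(-64))) = 1/(-60135 + 4*(-64)*(7 + 10240)) = 1/(-60135 + 4*(-64)*10247) = 1/(-60135 - 2623232) = 1/(-2683367) = -1/2683367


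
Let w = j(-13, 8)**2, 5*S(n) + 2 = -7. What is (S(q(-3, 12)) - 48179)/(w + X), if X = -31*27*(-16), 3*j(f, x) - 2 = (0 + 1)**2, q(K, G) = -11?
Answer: -240904/66965 ≈ -3.5975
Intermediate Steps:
j(f, x) = 1 (j(f, x) = 2/3 + (0 + 1)**2/3 = 2/3 + (1/3)*1**2 = 2/3 + (1/3)*1 = 2/3 + 1/3 = 1)
S(n) = -9/5 (S(n) = -2/5 + (1/5)*(-7) = -2/5 - 7/5 = -9/5)
w = 1 (w = 1**2 = 1)
X = 13392 (X = -837*(-16) = 13392)
(S(q(-3, 12)) - 48179)/(w + X) = (-9/5 - 48179)/(1 + 13392) = -240904/5/13393 = -240904/5*1/13393 = -240904/66965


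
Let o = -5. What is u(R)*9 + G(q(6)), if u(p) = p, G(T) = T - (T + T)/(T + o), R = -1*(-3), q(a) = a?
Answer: 21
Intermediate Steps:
R = 3
G(T) = T - 2*T/(-5 + T) (G(T) = T - (T + T)/(T - 5) = T - 2*T/(-5 + T))
u(R)*9 + G(q(6)) = 3*9 + 6*(-7 + 6)/(-5 + 6) = 27 + 6*(-1)/1 = 27 + 6*1*(-1) = 27 - 6 = 21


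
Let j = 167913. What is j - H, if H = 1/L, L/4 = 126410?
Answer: 84903529319/505640 ≈ 1.6791e+5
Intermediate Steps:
L = 505640 (L = 4*126410 = 505640)
H = 1/505640 ≈ 1.9777e-6
j - H = 167913 - 1*1/505640 = 167913 - 1/505640 = 84903529319/505640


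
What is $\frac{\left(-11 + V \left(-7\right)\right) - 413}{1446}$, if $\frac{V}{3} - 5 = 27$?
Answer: $- \frac{548}{723} \approx -0.75795$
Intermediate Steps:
$V = 96$ ($V = 15 + 3 \cdot 27 = 15 + 81 = 96$)
$\frac{\left(-11 + V \left(-7\right)\right) - 413}{1446} = \frac{\left(-11 + 96 \left(-7\right)\right) - 413}{1446} = \left(\left(-11 - 672\right) - 413\right) \frac{1}{1446} = \left(-683 - 413\right) \frac{1}{1446} = \left(-1096\right) \frac{1}{1446} = - \frac{548}{723}$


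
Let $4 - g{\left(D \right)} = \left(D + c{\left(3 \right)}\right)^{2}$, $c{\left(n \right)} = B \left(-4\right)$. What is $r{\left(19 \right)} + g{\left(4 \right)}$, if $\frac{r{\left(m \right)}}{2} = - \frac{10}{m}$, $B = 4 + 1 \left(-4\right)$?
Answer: $- \frac{248}{19} \approx -13.053$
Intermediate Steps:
$B = 0$ ($B = 4 - 4 = 0$)
$c{\left(n \right)} = 0$ ($c{\left(n \right)} = 0 \left(-4\right) = 0$)
$g{\left(D \right)} = 4 - D^{2}$ ($g{\left(D \right)} = 4 - \left(D + 0\right)^{2} = 4 - D^{2}$)
$r{\left(m \right)} = - \frac{20}{m}$ ($r{\left(m \right)} = 2 \left(- \frac{10}{m}\right) = - \frac{20}{m}$)
$r{\left(19 \right)} + g{\left(4 \right)} = - \frac{20}{19} + \left(4 - 4^{2}\right) = \left(-20\right) \frac{1}{19} + \left(4 - 16\right) = - \frac{20}{19} + \left(4 - 16\right) = - \frac{20}{19} - 12 = - \frac{248}{19}$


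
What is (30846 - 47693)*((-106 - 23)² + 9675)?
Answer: -443345652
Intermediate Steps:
(30846 - 47693)*((-106 - 23)² + 9675) = -16847*((-129)² + 9675) = -16847*(16641 + 9675) = -16847*26316 = -443345652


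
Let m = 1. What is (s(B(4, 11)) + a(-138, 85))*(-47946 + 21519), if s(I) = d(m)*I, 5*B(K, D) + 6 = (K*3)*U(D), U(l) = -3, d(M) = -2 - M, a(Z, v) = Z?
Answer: 14904828/5 ≈ 2.9810e+6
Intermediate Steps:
B(K, D) = -6/5 - 9*K/5 (B(K, D) = -6/5 + ((K*3)*(-3))/5 = -6/5 + ((3*K)*(-3))/5 = -6/5 + (-9*K)/5 = -6/5 - 9*K/5)
s(I) = -3*I (s(I) = (-2 - 1*1)*I = (-2 - 1)*I = -3*I)
(s(B(4, 11)) + a(-138, 85))*(-47946 + 21519) = (-3*(-6/5 - 9/5*4) - 138)*(-47946 + 21519) = (-3*(-6/5 - 36/5) - 138)*(-26427) = (-3*(-42/5) - 138)*(-26427) = (126/5 - 138)*(-26427) = -564/5*(-26427) = 14904828/5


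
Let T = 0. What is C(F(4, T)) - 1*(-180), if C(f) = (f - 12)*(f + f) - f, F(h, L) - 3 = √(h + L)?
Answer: 105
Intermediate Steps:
F(h, L) = 3 + √(L + h) (F(h, L) = 3 + √(h + L) = 3 + √(L + h))
C(f) = -f + 2*f*(-12 + f) (C(f) = (-12 + f)*(2*f) - f = 2*f*(-12 + f) - f = -f + 2*f*(-12 + f))
C(F(4, T)) - 1*(-180) = (3 + √(0 + 4))*(-25 + 2*(3 + √(0 + 4))) - 1*(-180) = (3 + √4)*(-25 + 2*(3 + √4)) + 180 = (3 + 2)*(-25 + 2*(3 + 2)) + 180 = 5*(-25 + 2*5) + 180 = 5*(-25 + 10) + 180 = 5*(-15) + 180 = -75 + 180 = 105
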